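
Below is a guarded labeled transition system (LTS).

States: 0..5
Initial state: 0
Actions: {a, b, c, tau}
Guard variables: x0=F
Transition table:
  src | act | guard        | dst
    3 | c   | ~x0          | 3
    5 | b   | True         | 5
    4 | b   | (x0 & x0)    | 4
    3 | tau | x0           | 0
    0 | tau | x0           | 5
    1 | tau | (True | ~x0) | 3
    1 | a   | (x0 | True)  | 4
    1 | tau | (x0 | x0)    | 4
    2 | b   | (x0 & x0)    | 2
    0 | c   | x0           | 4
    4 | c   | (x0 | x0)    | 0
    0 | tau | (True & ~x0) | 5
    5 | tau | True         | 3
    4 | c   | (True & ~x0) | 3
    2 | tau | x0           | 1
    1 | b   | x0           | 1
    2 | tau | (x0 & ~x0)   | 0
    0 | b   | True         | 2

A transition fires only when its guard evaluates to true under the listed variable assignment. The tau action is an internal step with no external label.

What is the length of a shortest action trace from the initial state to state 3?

BFS to 3:
  depth 0: {0}
  depth 1: {2,5}
  depth 2: {3}
depth(3)=2, e.g. tau·tau

Answer: 2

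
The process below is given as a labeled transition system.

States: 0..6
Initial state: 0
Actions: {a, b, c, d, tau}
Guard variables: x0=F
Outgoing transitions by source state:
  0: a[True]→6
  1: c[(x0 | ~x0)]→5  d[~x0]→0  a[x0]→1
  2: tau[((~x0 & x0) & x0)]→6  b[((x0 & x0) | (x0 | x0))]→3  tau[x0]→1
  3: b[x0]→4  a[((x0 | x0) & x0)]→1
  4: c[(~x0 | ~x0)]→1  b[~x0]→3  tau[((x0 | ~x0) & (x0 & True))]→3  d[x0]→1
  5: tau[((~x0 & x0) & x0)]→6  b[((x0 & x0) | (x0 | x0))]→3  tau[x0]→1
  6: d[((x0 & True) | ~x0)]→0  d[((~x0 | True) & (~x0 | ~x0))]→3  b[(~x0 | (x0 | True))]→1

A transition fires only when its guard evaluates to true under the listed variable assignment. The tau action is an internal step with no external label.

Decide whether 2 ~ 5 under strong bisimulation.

Answer: BISIMILAR

Analysis:
Bisimulation quotient by refinement:
  P[0] = {{0,1,2,3,4,5,6}}
  P[1] = {{0},{1},{2,3,5},{4},{6}}
stable after 2 split(s): 5 block(s)
[2]={2,3,5}  [5]={2,3,5}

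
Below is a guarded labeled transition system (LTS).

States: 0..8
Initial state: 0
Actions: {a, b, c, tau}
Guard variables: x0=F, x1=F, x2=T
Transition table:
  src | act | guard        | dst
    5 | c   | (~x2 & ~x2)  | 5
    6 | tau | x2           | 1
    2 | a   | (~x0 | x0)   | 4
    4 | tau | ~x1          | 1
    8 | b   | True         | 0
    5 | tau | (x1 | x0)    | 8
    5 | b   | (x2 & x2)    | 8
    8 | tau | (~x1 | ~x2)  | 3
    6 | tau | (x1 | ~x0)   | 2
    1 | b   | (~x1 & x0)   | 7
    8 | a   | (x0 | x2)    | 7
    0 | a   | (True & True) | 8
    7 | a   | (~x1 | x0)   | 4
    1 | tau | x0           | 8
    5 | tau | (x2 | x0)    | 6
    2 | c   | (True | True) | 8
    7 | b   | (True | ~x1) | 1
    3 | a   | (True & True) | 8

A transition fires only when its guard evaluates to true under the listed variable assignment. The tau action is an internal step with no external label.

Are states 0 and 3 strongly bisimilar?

Compute ~ classes (split until stable):
  P[0] = {{0,1,2,3,4,5,6,7,8}}
  P[1] = {{0,3},{1},{2},{4,6},{5},{7},{8}}
  P[2] = {{0,3},{1},{2},{4},{5},{6},{7},{8}}
Fixed point at round 3; 8 class(es).
[0]={0,3}  [3]={0,3}

Answer: BISIMILAR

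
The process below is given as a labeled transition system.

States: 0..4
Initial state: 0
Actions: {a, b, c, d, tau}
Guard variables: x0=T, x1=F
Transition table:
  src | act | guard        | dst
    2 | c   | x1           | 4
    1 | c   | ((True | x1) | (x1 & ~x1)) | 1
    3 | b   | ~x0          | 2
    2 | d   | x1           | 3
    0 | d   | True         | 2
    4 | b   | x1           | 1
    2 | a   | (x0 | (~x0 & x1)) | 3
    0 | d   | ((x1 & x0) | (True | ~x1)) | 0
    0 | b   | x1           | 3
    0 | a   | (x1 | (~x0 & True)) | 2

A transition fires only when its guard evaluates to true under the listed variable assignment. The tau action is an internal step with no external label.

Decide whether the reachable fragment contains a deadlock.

R = {0,2,3}
  0: d→0  d→2  [deg 2]
  2: a→3  [deg 1]
  3: ∅  [deadlock]
trace reaching 3: d·a

Answer: DEADLOCK at state 3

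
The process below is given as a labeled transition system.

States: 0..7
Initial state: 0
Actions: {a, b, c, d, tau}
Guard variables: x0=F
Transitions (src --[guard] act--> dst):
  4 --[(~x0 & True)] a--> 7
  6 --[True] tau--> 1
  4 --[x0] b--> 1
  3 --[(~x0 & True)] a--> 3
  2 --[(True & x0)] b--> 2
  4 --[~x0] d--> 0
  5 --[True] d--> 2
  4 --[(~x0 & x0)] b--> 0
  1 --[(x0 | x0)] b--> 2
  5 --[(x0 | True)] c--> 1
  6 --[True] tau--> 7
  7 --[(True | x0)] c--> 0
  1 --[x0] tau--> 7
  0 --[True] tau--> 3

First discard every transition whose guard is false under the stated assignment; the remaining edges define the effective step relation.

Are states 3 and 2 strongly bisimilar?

Refine partition for ~:
  π0 = {{0,1,2,3,4,5,6,7}}
  π1 = {{0,6},{1,2},{3},{4},{5},{7}}
  π2 = {{0},{1,2},{3},{4},{5},{6},{7}}
7 equivalence class(es) (converged in 3)
class of 3: {3}; class of 2: {1,2}

Answer: NOT BISIMILAR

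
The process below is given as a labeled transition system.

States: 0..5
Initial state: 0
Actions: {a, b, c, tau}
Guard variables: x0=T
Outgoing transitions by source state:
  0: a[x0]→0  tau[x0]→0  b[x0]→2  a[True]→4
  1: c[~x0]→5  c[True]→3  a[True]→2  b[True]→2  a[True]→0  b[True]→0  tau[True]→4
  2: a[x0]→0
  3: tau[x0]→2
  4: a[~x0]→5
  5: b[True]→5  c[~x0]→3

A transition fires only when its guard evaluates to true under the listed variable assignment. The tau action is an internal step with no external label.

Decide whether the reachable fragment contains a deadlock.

Reach set: {0,2,4}
  0: a→0  a→4  b→2  tau→0  [4 out]
  2: a→0  [1 out]
  4: ∅  [STUCK]
witness 4: a

Answer: DEADLOCK at state 4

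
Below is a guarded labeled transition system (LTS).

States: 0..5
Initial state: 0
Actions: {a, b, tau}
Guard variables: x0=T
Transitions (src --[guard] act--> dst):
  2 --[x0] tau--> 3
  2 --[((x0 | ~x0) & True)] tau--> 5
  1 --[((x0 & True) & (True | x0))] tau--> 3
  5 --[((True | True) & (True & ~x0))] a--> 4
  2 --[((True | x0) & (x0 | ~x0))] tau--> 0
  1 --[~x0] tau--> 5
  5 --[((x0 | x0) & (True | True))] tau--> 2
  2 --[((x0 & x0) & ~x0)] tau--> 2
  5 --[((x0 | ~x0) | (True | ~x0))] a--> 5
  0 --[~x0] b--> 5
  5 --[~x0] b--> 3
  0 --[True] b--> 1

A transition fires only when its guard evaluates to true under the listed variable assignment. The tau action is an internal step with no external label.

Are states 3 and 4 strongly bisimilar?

Answer: BISIMILAR

Analysis:
Compute ~ classes (split until stable):
  round 0: {{0,1,2,3,4,5}}
  round 1: {{0},{1,2},{3,4},{5}}
  round 2: {{0},{1},{2},{3,4},{5}}
stable after 3 split(s): 5 block(s)
class of 3: {3,4}; class of 4: {3,4}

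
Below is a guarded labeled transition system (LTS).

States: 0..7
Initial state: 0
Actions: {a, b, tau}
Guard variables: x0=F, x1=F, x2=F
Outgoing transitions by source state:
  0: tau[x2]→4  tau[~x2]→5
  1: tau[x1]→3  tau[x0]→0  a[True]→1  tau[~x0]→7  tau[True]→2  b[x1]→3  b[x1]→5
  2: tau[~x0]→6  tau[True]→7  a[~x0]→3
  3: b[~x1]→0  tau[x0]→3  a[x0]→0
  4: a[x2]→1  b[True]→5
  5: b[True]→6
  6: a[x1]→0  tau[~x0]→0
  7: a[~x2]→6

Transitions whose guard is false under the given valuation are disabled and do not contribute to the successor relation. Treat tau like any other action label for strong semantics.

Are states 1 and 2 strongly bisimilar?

Answer: NOT BISIMILAR

Trace:
Refine partition for ~:
  P[0] = {{0,1,2,3,4,5,6,7}}
  P[1] = {{0,6},{1,2},{3,4,5},{7}}
  P[2] = {{0},{1},{2},{3,5},{4},{6},{7}}
  P[3] = {{0},{1},{2},{3},{4},{5},{6},{7}}
stable after 4 split(s): 8 block(s)
class of 1: {1}; class of 2: {2}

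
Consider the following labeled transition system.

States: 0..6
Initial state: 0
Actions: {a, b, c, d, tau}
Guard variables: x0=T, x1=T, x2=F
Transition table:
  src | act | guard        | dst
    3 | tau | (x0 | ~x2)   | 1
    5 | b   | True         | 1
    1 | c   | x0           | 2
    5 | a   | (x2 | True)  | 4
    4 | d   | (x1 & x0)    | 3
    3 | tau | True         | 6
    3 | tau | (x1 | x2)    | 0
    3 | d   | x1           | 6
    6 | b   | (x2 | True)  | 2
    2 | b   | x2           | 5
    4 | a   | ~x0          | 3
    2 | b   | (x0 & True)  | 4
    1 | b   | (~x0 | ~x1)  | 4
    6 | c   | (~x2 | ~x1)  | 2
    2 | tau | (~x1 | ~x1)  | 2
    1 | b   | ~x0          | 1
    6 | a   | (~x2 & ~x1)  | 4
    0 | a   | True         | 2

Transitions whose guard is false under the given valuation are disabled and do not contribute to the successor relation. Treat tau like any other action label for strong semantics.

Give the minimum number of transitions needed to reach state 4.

Answer: 2

Trace:
BFS to 4:
  depth 0: {0}
  depth 1: {2}
  depth 2: {4}
4 enters at depth 2; path a·b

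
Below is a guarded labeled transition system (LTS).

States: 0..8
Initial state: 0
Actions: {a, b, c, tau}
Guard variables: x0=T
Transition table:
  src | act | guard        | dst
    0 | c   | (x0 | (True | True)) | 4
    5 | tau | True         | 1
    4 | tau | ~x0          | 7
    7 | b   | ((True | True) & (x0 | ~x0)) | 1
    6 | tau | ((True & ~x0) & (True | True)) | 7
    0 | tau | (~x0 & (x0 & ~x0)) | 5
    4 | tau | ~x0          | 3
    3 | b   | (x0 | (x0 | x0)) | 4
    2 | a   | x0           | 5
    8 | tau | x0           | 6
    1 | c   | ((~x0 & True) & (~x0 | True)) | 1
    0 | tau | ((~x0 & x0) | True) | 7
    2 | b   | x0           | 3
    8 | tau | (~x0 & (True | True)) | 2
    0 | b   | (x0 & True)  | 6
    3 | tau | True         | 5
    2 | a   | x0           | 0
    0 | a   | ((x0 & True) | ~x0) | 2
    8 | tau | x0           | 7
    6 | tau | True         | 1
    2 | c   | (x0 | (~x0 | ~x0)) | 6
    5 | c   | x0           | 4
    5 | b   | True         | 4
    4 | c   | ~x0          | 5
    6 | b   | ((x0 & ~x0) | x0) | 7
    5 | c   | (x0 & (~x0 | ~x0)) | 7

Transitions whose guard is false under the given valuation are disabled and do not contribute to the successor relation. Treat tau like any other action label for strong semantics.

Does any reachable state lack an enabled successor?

Reachable = {0,1,2,3,4,5,6,7}
  0: a→2  b→6  c→4  tau→7  [4 exit(s)]
  1: ∅  [STUCK]
  2: a→0  a→5  b→3  c→6  [4 exit(s)]
  3: b→4  tau→5  [2 exit(s)]
  4: ∅  [STUCK]
  5: b→4  c→4  tau→1  [3 exit(s)]
  6: b→7  tau→1  [2 exit(s)]
  7: b→1  [1 exit(s)]
trace reaching 1: tau·b

Answer: DEADLOCK at state 1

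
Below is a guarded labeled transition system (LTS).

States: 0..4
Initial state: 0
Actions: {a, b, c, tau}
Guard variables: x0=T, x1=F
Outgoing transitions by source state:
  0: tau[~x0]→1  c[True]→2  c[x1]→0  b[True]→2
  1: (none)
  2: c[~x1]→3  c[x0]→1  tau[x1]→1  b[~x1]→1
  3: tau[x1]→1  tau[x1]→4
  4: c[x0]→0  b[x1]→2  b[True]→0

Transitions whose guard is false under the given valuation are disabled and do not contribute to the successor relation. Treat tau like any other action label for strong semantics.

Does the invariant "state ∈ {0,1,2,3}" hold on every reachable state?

Safe = {0,1,2,3}
R = {0,1,2,3}
  0: ✓
  1: ✓
  2: ✓
  3: ✓

Answer: INVARIANT HOLDS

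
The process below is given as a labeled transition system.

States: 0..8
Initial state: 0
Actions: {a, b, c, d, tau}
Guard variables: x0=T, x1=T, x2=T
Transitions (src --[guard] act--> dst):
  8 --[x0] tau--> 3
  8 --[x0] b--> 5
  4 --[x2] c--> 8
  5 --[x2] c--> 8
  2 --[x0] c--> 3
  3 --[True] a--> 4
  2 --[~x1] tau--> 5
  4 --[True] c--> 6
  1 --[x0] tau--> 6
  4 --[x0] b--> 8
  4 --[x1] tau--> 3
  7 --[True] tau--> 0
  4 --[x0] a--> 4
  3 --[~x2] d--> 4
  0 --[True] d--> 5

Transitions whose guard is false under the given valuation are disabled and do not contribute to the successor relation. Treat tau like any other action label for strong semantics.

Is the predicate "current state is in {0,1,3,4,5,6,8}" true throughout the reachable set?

Safe = {0,1,3,4,5,6,8}
Reach set: {0,3,4,5,6,8}
  0: ok
  3: ok
  4: ok
  5: ok
  6: ok
  8: ok

Answer: INVARIANT HOLDS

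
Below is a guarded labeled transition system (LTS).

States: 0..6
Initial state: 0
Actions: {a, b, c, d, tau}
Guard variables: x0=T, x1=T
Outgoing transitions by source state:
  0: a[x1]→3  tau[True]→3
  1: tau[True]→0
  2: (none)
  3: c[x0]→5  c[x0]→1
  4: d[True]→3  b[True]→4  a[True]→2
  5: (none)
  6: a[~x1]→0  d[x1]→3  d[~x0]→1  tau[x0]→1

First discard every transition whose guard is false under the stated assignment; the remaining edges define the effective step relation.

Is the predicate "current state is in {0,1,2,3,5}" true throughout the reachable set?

Answer: INVARIANT HOLDS

Analysis:
Safe = {0,1,2,3,5}
Reachable = {0,1,3,5}
  0: safe
  1: safe
  3: safe
  5: safe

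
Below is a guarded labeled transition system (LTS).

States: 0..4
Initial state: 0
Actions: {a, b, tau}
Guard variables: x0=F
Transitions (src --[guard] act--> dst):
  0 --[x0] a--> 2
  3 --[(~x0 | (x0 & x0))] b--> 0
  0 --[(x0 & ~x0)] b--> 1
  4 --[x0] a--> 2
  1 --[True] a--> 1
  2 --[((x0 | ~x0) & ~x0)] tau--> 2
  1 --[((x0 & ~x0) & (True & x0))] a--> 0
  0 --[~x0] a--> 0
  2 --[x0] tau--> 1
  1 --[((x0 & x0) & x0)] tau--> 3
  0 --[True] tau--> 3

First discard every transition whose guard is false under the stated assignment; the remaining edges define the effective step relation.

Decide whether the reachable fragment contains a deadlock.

Answer: DEADLOCK-FREE

Working:
R = {0,3}
  0: a→0  tau→3  [deg 2]
  3: b→0  [deg 1]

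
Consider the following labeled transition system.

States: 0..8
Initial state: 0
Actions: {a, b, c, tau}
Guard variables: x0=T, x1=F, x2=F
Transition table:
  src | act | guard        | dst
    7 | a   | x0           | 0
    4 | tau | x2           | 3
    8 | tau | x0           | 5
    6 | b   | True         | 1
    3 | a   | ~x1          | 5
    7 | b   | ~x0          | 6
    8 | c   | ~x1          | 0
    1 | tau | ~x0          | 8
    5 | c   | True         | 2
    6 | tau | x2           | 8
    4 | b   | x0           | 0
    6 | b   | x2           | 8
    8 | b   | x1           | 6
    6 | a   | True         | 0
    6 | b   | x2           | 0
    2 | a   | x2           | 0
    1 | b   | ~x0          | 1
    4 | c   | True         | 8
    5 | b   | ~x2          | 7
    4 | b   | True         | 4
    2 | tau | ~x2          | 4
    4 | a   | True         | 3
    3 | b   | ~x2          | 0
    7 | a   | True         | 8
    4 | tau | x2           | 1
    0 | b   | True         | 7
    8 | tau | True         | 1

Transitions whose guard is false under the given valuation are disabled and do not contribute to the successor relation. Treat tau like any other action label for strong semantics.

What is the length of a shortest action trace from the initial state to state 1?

Answer: 3

Trace:
Breadth-first toward 1:
  depth 0: {0}
  depth 1: {7}
  depth 2: {8}
  depth 3: {1,5}
1 enters at depth 3; path b·a·tau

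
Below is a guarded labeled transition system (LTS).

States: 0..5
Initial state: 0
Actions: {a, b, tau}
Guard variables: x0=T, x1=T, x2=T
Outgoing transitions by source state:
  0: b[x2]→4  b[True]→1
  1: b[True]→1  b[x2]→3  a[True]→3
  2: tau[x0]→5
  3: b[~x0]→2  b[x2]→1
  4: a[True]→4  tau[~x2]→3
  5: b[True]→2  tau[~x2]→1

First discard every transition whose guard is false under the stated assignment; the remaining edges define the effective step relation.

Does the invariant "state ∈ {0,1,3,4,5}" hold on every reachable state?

Allowed set {0,1,3,4,5}
Reach set: {0,1,3,4}
  0: ✓
  1: ✓
  3: ✓
  4: ✓

Answer: INVARIANT HOLDS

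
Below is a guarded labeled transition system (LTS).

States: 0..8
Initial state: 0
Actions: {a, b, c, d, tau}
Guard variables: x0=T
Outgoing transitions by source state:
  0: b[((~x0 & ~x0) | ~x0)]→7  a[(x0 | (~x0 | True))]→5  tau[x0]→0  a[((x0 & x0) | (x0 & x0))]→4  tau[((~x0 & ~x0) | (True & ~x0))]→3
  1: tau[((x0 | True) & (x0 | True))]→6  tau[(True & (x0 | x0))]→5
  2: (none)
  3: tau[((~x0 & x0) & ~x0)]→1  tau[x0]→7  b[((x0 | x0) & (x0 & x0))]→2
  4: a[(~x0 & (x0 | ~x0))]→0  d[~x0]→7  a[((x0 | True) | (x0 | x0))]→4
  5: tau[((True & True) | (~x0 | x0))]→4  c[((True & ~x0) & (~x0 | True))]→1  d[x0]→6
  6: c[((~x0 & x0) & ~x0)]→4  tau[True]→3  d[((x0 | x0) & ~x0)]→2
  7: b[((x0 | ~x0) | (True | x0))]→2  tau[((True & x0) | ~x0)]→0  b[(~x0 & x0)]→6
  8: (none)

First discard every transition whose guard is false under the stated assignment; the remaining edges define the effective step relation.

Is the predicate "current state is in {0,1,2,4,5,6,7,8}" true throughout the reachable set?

Safe = {0,1,2,4,5,6,7,8}
R = {0,2,3,4,5,6,7}
  0: ok
  2: ok
  3: ✗ unsafe
  4: ok
  5: ok
  6: ok
  7: ok
witness against invariant: a·d·tau → 3

Answer: INVARIANT VIOLATED at state 3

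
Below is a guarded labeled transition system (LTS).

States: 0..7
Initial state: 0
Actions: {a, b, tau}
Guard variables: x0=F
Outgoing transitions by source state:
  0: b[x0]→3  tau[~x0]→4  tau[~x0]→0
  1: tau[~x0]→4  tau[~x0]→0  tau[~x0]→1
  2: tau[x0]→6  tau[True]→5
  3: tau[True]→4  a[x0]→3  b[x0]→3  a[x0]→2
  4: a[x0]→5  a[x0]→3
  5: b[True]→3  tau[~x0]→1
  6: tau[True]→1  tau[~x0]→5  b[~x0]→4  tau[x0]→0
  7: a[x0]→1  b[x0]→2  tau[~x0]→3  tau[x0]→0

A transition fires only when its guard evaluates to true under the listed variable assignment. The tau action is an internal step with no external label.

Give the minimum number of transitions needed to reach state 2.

Answer: UNREACHABLE

Working:
Breadth-first toward 2:
  depth 0: {0}
  depth 1: {4}
2 never appears.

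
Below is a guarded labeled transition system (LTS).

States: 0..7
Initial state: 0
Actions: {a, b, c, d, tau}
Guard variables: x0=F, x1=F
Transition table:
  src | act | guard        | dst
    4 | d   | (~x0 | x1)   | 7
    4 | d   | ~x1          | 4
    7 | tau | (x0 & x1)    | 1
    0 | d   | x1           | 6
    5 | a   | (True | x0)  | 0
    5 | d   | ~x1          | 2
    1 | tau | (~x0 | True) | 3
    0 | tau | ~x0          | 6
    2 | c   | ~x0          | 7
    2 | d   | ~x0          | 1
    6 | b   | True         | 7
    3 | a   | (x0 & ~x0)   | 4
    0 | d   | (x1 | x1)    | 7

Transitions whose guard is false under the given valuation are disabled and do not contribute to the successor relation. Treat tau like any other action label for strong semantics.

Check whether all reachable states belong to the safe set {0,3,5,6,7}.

Answer: INVARIANT HOLDS

Analysis:
Inv-set: {0,3,5,6,7}
R = {0,6,7}
  0: ✓
  6: ✓
  7: ✓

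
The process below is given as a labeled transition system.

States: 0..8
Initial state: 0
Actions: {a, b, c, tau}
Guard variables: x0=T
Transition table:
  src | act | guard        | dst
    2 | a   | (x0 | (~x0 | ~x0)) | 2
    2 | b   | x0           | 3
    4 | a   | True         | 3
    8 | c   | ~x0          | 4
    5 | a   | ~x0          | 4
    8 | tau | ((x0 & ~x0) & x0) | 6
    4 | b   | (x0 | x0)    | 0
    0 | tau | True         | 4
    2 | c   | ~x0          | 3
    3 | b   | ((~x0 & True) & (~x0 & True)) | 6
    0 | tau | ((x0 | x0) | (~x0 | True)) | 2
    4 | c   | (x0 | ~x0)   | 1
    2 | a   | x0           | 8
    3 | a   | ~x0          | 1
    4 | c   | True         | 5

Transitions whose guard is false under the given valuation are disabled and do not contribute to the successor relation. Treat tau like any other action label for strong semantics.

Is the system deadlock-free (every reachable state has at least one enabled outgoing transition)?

Reachable = {0,1,2,3,4,5,8}
  0: tau→2  tau→4  [deg 2]
  1: ∅  [no exit]
  2: a→2  a→8  b→3  [deg 3]
  3: ∅  [no exit]
  4: a→3  b→0  c→1  c→5  [deg 4]
  5: ∅  [no exit]
  8: ∅  [no exit]
Path to 1: tau·c

Answer: DEADLOCK at state 1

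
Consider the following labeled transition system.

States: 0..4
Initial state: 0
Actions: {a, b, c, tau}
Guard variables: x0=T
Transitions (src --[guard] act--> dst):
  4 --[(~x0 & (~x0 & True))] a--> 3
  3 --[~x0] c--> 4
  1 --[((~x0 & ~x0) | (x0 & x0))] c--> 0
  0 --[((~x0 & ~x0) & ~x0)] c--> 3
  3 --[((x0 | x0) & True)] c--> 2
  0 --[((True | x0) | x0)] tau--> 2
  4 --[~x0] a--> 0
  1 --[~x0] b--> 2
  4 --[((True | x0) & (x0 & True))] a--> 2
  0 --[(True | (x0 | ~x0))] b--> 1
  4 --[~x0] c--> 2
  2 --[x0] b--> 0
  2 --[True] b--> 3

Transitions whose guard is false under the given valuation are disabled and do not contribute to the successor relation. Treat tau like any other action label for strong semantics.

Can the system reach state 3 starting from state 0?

Answer: REACHABLE

Trace:
After dropping false guards: 7 live edges.
L0 = {0}
L1 = {1,2}  total {0,1,2}
L2 = {3}  total {0,1,2,3}
Reach set: {0,1,2,3}
Path to 3: tau·b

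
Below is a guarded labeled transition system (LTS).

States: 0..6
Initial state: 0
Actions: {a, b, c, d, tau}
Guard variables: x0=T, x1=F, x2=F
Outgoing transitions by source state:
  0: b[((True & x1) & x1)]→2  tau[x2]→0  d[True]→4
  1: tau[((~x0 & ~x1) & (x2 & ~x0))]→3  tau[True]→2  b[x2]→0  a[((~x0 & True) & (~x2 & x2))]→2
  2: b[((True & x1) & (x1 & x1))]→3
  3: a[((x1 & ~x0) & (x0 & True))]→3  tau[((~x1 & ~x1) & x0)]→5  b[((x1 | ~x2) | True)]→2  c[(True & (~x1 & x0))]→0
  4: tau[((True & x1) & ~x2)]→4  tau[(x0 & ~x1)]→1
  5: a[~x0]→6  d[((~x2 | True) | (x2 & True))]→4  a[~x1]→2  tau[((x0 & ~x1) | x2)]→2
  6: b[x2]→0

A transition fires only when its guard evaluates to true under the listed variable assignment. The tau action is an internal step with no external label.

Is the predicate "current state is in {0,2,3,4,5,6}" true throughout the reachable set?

Allowed set {0,2,3,4,5,6}
Reachable = {0,1,2,4}
  0: safe
  1: outside
  2: safe
  4: safe
counterexample path to 1: d·tau

Answer: INVARIANT VIOLATED at state 1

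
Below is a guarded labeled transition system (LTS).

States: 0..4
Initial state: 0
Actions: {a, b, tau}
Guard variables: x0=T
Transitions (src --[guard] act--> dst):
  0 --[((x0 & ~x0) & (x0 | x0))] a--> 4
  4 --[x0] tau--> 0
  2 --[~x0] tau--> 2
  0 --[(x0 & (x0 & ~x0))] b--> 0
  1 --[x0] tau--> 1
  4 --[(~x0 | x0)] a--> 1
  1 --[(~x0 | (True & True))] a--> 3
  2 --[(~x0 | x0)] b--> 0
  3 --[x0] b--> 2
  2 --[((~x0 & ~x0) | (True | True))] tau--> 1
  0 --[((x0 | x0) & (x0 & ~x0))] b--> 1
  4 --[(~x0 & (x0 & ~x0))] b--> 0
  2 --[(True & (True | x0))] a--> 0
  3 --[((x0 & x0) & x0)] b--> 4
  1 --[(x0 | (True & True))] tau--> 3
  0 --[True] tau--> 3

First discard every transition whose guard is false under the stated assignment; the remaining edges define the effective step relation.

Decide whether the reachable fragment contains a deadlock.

Reachable = {0,1,2,3,4}
  0: tau→3  [deg 1]
  1: a→3  tau→1  tau→3  [deg 3]
  2: a→0  b→0  tau→1  [deg 3]
  3: b→2  b→4  [deg 2]
  4: a→1  tau→0  [deg 2]

Answer: DEADLOCK-FREE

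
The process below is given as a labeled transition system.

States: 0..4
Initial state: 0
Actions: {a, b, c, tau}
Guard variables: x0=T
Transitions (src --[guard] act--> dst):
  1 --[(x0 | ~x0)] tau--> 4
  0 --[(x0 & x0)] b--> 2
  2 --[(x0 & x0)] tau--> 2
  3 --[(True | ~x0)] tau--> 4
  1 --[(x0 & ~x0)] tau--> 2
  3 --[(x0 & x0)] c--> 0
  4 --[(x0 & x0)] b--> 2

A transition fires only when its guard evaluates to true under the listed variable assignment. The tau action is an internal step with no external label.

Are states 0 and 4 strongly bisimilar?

Bisimulation quotient by refinement:
  π0 = {{0,1,2,3,4}}
  π1 = {{0,4},{1,2},{3}}
  π2 = {{0,4},{1},{2},{3}}
4 equivalence class(es) (converged in 3)
class of 0: {0,4}; class of 4: {0,4}

Answer: BISIMILAR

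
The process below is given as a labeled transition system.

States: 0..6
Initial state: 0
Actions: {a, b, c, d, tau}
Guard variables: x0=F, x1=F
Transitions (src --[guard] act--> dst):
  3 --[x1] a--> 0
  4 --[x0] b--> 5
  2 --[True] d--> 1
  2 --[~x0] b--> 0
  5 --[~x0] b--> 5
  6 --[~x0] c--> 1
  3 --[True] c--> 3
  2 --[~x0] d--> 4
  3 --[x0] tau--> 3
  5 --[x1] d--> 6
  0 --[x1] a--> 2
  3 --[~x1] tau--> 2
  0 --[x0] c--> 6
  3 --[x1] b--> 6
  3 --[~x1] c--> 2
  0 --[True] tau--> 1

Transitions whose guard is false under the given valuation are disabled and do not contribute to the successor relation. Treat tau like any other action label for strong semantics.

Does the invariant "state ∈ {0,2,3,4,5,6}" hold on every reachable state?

Answer: INVARIANT VIOLATED at state 1

Trace:
Safe = {0,2,3,4,5,6}
R = {0,1}
  0: ✓
  1: ✗ unsafe
counterexample path to 1: tau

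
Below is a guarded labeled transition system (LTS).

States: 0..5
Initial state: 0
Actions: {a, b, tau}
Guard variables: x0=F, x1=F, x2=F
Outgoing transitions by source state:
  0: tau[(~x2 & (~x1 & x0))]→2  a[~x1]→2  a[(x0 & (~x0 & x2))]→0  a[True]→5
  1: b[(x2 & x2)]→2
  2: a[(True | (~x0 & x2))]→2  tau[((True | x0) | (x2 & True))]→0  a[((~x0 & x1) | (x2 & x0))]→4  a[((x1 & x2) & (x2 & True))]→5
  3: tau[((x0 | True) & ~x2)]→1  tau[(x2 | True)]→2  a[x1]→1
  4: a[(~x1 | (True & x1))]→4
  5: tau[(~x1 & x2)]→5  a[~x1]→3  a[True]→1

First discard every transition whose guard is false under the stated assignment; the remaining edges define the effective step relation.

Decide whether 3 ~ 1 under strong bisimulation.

Bisimulation quotient by refinement:
  P[0] = {{0,1,2,3,4,5}}
  P[1] = {{0,4,5},{1},{2},{3}}
  P[2] = {{0},{1},{2},{3},{4},{5}}
Fixed point at round 3; 6 class(es).
3∈{3}, 1∈{1}

Answer: NOT BISIMILAR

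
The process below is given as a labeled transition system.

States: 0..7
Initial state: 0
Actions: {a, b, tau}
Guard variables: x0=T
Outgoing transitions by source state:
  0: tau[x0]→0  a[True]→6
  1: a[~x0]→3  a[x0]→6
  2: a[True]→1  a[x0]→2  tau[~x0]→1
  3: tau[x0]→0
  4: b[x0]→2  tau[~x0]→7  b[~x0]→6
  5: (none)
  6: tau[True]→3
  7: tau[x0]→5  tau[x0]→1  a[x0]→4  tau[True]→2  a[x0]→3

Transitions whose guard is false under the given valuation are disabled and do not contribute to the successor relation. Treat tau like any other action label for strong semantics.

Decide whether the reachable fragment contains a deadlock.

R = {0,3,6}
  0: a→6  tau→0  [2 exit(s)]
  3: tau→0  [1 exit(s)]
  6: tau→3  [1 exit(s)]

Answer: DEADLOCK-FREE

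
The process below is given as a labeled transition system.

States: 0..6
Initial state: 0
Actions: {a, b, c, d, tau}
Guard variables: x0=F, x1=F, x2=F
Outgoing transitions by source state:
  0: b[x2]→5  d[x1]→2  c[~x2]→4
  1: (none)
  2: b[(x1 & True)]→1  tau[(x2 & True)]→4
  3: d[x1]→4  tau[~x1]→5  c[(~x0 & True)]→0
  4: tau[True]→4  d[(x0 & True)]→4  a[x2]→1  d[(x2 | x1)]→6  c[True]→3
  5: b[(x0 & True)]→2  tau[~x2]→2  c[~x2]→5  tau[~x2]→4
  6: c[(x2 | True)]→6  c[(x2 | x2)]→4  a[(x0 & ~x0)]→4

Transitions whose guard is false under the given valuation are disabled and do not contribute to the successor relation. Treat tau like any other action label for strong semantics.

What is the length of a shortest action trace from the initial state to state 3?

Layered search for 3:
  depth 0: {0}
  depth 1: {4}
  depth 2: {3}
first hit 3 at d=2 via c·c

Answer: 2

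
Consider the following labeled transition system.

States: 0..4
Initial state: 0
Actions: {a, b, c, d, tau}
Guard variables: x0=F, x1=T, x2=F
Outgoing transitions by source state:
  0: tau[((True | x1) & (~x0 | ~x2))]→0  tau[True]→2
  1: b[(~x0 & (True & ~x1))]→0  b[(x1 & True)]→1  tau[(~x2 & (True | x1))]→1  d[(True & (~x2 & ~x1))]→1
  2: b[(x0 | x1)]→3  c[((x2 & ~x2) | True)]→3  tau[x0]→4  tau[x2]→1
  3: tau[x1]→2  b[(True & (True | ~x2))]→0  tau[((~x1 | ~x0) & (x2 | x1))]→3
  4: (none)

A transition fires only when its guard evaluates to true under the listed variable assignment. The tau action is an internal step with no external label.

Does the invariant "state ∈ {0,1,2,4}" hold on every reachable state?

Answer: INVARIANT VIOLATED at state 3

Analysis:
Safe = {0,1,2,4}
R = {0,2,3}
  0: ok
  2: ok
  3: ✗ unsafe
counterexample path to 3: tau·b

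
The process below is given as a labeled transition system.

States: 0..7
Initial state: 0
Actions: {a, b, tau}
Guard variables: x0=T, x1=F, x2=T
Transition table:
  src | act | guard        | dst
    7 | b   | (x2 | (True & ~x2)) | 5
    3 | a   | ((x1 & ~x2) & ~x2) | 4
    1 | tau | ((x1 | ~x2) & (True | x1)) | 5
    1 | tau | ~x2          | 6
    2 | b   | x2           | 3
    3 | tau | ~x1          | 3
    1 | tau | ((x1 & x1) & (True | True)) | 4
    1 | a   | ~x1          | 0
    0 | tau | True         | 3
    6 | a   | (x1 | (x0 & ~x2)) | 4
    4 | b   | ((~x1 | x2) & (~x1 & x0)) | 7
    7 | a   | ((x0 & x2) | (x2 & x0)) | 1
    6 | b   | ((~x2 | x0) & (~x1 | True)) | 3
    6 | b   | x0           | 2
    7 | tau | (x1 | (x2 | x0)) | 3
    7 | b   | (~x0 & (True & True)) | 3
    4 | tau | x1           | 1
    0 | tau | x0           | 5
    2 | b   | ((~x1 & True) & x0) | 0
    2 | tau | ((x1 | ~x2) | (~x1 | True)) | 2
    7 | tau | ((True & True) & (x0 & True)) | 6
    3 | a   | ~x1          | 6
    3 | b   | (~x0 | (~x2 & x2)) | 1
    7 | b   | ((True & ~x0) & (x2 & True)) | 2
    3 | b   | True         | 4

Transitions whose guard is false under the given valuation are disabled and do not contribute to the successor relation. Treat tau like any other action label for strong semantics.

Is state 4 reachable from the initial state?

Guard filter leaves 16 enabled edge(s).
depth 0: {0}
depth 1: {3,5}  cumulative {0,3,5}
depth 2: {4,6}  cumulative {0,3,4,5,6}
depth 3: {2,7}  cumulative {0,2,3,4,5,6,7}
depth 4: {1}  cumulative {0,1,2,3,4,5,6,7}
Reachable = {0,1,2,3,4,5,6,7}
witness 4: tau·b

Answer: REACHABLE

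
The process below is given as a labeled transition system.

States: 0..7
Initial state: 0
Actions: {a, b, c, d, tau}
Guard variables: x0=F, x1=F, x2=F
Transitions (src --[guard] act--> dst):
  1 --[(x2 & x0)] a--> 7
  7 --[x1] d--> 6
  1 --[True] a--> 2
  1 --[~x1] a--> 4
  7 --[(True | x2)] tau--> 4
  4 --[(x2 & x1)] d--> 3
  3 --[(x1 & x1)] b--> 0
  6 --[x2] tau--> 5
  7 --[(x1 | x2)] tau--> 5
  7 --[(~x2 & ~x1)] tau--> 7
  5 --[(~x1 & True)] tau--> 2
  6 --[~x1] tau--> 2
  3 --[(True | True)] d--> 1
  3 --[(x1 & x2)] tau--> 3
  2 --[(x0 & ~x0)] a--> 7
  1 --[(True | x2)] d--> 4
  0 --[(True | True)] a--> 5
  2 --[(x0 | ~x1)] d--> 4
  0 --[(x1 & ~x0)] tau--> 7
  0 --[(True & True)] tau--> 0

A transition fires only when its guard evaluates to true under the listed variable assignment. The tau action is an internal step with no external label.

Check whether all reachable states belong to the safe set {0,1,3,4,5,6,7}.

Answer: INVARIANT VIOLATED at state 2

Working:
Allowed set {0,1,3,4,5,6,7}
R = {0,2,4,5}
  0: ✓
  2: ✗ unsafe
  4: ✓
  5: ✓
witness against invariant: a·tau → 2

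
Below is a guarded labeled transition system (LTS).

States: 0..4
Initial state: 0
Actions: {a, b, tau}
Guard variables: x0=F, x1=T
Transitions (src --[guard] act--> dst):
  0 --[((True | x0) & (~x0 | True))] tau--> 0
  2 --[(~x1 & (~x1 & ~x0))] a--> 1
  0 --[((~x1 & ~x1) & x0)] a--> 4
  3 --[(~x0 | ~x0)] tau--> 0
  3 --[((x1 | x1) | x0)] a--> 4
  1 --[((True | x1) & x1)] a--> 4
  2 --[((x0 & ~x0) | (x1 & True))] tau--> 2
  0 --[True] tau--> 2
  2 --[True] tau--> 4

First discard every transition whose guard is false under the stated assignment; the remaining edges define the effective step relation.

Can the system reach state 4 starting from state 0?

After dropping false guards: 7 live edges.
L0 = {0}
L1 = {2}  total {0,2}
L2 = {4}  total {0,2,4}
Reachable = {0,2,4}
witness 4: tau·tau

Answer: REACHABLE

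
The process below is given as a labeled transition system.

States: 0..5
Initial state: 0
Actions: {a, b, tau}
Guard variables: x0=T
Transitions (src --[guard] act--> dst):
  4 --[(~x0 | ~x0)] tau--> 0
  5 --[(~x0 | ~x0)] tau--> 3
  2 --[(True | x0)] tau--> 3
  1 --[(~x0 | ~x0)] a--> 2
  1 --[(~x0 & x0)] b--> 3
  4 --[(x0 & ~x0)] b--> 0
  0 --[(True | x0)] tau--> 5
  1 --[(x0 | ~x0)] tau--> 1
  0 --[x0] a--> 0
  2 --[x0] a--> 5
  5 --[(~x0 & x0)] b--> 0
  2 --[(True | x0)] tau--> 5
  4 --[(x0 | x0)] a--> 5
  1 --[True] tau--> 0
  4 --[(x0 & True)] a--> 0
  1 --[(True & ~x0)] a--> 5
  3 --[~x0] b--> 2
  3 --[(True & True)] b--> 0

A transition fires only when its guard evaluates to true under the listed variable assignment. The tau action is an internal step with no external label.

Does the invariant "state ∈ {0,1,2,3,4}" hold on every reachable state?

Answer: INVARIANT VIOLATED at state 5

Analysis:
Safe = {0,1,2,3,4}
R = {0,5}
  0: safe
  5: outside
reach 5 via tau — violates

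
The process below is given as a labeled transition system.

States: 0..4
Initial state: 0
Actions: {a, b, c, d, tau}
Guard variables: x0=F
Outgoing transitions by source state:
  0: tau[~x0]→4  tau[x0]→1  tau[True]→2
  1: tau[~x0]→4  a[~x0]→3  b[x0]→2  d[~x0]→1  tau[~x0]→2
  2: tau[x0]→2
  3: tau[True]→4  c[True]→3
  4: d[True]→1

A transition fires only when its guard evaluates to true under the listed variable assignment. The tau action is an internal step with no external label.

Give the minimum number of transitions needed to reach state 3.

Answer: 3

Working:
BFS to 3:
  L0 = {0}
  L1 = {2,4}
  L2 = {1}
  L3 = {3}
depth(3)=3, e.g. tau·d·a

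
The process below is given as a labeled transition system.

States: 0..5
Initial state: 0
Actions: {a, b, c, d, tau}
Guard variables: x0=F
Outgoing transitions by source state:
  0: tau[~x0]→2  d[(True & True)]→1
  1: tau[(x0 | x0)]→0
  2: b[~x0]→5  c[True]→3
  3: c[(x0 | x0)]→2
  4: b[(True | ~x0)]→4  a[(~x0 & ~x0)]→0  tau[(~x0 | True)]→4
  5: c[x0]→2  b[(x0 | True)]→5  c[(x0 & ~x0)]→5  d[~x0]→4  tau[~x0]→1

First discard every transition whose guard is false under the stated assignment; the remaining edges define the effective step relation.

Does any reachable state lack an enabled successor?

R = {0,1,2,3,4,5}
  0: d→1  tau→2  [2 exit(s)]
  1: ∅  [STUCK]
  2: b→5  c→3  [2 exit(s)]
  3: ∅  [STUCK]
  4: a→0  b→4  tau→4  [3 exit(s)]
  5: b→5  d→4  tau→1  [3 exit(s)]
trace reaching 1: d

Answer: DEADLOCK at state 1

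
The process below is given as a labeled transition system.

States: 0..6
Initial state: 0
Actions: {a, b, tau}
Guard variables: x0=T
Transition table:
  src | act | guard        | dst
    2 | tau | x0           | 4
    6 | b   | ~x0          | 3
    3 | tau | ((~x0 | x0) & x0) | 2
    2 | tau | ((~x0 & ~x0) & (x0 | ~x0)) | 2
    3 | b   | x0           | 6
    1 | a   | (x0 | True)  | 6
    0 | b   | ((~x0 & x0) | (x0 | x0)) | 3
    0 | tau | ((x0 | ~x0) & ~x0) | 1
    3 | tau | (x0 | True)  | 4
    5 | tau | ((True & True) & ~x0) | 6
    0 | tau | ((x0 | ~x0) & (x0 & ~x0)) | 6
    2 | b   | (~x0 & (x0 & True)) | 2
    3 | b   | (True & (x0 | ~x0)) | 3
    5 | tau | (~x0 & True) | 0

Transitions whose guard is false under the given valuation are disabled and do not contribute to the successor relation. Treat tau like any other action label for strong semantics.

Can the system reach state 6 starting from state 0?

Answer: REACHABLE

Working:
Guard filter leaves 7 enabled edge(s).
Layer 0: {0}
Layer 1: {3}  cumulative {0,3}
Layer 2: {2,4,6}  cumulative {0,2,3,4,6}
Reachable = {0,2,3,4,6}
witness 6: b·b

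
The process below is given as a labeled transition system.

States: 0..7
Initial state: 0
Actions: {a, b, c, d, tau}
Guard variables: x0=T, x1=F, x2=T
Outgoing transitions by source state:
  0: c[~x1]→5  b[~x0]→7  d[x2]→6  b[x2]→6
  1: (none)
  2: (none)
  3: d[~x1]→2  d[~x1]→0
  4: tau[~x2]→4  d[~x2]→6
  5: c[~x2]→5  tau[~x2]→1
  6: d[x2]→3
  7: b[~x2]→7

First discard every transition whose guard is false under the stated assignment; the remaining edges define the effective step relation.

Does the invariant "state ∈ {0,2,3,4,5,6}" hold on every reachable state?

Safe = {0,2,3,4,5,6}
Reach set: {0,2,3,5,6}
  0: ok
  2: ok
  3: ok
  5: ok
  6: ok

Answer: INVARIANT HOLDS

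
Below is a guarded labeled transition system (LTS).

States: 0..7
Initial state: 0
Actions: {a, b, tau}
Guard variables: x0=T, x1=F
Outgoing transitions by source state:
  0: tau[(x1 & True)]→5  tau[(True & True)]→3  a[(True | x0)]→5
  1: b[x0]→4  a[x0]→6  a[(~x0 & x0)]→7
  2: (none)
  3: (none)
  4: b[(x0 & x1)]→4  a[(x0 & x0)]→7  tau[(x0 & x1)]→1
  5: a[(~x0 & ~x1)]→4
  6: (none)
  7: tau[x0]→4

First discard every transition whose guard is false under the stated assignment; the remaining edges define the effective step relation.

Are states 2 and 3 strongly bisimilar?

Answer: BISIMILAR

Analysis:
Refine partition for ~:
  P[0] = {{0,1,2,3,4,5,6,7}}
  P[1] = {{0},{1},{2,3,5,6},{4},{7}}
stable after 2 split(s): 5 block(s)
[2]={2,3,5,6}  [3]={2,3,5,6}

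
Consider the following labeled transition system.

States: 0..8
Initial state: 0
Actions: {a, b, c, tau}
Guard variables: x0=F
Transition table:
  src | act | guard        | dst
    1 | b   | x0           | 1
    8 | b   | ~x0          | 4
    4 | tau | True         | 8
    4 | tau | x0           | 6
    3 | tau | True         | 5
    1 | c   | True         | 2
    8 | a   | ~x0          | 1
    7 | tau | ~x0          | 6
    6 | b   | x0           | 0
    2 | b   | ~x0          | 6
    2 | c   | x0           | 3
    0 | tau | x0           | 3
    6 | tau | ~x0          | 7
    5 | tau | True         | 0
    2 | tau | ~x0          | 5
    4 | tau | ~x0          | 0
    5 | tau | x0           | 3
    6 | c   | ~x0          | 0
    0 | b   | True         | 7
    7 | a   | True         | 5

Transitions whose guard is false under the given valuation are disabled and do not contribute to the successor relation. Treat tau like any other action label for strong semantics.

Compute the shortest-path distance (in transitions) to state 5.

Breadth-first toward 5:
  L0 = {0}
  L1 = {7}
  L2 = {5,6}
first hit 5 at d=2 via b·a

Answer: 2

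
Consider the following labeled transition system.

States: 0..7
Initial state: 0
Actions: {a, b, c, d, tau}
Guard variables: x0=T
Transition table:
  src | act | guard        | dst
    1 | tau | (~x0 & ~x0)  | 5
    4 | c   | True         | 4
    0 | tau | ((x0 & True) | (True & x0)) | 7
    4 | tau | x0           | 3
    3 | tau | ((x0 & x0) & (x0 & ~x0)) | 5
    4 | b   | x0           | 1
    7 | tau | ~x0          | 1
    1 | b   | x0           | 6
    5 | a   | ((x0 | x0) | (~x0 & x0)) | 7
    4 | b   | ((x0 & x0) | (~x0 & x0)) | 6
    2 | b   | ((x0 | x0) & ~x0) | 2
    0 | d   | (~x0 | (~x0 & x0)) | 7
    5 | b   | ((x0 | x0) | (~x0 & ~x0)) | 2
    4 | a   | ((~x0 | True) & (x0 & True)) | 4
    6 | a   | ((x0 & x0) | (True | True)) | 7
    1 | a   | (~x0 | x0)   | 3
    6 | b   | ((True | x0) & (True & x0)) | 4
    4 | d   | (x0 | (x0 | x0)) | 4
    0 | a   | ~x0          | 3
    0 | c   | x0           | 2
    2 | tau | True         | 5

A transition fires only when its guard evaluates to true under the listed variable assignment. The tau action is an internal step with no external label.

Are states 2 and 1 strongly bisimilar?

Refine partition for ~:
  P[0] = {{0,1,2,3,4,5,6,7}}
  P[1] = {{0},{1,5,6},{2},{3,7},{4}}
  P[2] = {{0},{1},{2},{3,7},{4},{5},{6}}
Fixed point at round 3; 7 class(es).
class of 2: {2}; class of 1: {1}

Answer: NOT BISIMILAR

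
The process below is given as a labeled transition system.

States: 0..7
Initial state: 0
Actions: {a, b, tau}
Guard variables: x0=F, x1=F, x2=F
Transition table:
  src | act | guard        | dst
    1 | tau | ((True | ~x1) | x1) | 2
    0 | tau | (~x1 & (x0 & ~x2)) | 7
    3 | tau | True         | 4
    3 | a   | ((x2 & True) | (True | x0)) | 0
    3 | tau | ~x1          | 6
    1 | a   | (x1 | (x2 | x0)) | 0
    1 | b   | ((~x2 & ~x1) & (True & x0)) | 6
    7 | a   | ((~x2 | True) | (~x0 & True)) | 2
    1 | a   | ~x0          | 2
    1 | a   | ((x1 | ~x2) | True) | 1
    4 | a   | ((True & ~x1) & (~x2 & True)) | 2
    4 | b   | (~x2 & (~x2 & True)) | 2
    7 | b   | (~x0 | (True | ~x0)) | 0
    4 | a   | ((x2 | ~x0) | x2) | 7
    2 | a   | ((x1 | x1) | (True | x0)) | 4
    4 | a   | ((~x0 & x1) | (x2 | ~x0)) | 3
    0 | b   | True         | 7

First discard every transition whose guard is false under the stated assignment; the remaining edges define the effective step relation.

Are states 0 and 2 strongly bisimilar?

Compute ~ classes (split until stable):
  round 0: {{0,1,2,3,4,5,6,7}}
  round 1: {{0},{1,3},{2},{4,7},{5,6}}
  round 2: {{0},{1},{2},{3},{4},{5,6},{7}}
7 equivalence class(es) (converged in 3)
[0]={0}  [2]={2}

Answer: NOT BISIMILAR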